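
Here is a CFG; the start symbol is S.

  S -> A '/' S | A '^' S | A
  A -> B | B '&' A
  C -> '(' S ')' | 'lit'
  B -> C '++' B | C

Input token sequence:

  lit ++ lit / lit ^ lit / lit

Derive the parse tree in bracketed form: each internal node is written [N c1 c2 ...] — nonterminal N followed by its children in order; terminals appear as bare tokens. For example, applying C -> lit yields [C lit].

S
A / S
B / S
C ++ B / S
lit ++ B / S
lit ++ C / S
lit ++ lit / S
lit ++ lit / A ^ S
lit ++ lit / B ^ S
lit ++ lit / C ^ S
lit ++ lit / lit ^ S
lit ++ lit / lit ^ A / S
lit ++ lit / lit ^ B / S
lit ++ lit / lit ^ C / S
lit ++ lit / lit ^ lit / S
lit ++ lit / lit ^ lit / A
lit ++ lit / lit ^ lit / B
lit ++ lit / lit ^ lit / C
lit ++ lit / lit ^ lit / lit

[S [A [B [C lit] ++ [B [C lit]]]] / [S [A [B [C lit]]] ^ [S [A [B [C lit]]] / [S [A [B [C lit]]]]]]]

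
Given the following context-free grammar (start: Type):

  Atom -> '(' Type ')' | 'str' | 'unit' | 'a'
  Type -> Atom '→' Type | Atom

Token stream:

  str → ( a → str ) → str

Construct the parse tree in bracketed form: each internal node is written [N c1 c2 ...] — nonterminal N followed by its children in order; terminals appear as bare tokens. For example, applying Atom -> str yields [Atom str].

[Type [Atom str] → [Type [Atom ( [Type [Atom a] → [Type [Atom str]]] )] → [Type [Atom str]]]]

Type
Atom → Type
str → Type
str → Atom → Type
str → ( Type ) → Type
str → ( Atom → Type ) → Type
str → ( a → Type ) → Type
str → ( a → Atom ) → Type
str → ( a → str ) → Type
str → ( a → str ) → Atom
str → ( a → str ) → str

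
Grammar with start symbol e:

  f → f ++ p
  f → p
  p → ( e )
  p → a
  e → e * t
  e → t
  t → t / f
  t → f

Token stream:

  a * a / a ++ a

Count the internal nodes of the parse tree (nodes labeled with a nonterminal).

[e [e [t [f [p a]]]] * [t [t [f [p a]]] / [f [f [p a]] ++ [p a]]]]

13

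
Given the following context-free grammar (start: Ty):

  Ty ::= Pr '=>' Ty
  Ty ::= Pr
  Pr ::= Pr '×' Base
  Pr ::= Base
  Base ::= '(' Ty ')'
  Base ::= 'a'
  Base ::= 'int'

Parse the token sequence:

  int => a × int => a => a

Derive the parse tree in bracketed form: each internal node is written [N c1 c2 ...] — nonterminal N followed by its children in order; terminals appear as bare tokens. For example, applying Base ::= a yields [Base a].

[Ty [Pr [Base int]] => [Ty [Pr [Pr [Base a]] × [Base int]] => [Ty [Pr [Base a]] => [Ty [Pr [Base a]]]]]]

Ty
Pr => Ty
Base => Ty
int => Ty
int => Pr => Ty
int => Pr × Base => Ty
int => Base × Base => Ty
int => a × Base => Ty
int => a × int => Ty
int => a × int => Pr => Ty
int => a × int => Base => Ty
int => a × int => a => Ty
int => a × int => a => Pr
int => a × int => a => Base
int => a × int => a => a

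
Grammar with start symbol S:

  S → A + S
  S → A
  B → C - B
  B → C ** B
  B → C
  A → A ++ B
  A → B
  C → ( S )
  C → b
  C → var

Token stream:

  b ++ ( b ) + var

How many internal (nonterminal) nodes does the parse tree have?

15

[S [A [A [B [C b]]] ++ [B [C ( [S [A [B [C b]]]] )]]] + [S [A [B [C var]]]]]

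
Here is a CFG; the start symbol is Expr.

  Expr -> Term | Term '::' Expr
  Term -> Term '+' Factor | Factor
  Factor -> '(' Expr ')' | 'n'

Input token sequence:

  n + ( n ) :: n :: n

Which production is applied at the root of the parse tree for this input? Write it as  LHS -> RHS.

Expr -> Term '::' Expr

[Expr [Term [Term [Factor n]] + [Factor ( [Expr [Term [Factor n]]] )]] :: [Expr [Term [Factor n]] :: [Expr [Term [Factor n]]]]]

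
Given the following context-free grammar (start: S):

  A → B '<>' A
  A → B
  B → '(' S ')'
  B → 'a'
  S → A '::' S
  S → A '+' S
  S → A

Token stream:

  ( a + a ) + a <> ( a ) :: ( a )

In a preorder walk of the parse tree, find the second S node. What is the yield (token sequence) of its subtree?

[S [A [B ( [S [A [B a]] + [S [A [B a]]]] )]] + [S [A [B a] <> [A [B ( [S [A [B a]]] )]]] :: [S [A [B ( [S [A [B a]]] )]]]]]

a + a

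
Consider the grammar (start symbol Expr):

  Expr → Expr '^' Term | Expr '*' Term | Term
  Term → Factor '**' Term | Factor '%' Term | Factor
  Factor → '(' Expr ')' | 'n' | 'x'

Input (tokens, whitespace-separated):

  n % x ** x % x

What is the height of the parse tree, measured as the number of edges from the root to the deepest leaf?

[Expr [Term [Factor n] % [Term [Factor x] ** [Term [Factor x] % [Term [Factor x]]]]]]

6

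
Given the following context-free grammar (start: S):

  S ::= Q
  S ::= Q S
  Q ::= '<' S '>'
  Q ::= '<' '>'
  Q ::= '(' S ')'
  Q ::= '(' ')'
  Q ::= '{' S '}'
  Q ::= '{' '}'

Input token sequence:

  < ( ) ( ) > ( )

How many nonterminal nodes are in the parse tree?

[S [Q < [S [Q ( )] [S [Q ( )]]] >] [S [Q ( )]]]

8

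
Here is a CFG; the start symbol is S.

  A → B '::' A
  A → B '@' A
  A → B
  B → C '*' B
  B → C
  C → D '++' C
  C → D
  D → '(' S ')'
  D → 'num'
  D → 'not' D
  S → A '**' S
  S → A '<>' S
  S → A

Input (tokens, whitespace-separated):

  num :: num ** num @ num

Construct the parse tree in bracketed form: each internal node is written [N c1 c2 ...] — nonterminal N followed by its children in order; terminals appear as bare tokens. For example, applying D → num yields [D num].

S
A ** S
B :: A ** S
C :: A ** S
D :: A ** S
num :: A ** S
num :: B ** S
num :: C ** S
num :: D ** S
num :: num ** S
num :: num ** A
num :: num ** B @ A
num :: num ** C @ A
num :: num ** D @ A
num :: num ** num @ A
num :: num ** num @ B
num :: num ** num @ C
num :: num ** num @ D
num :: num ** num @ num

[S [A [B [C [D num]]] :: [A [B [C [D num]]]]] ** [S [A [B [C [D num]]] @ [A [B [C [D num]]]]]]]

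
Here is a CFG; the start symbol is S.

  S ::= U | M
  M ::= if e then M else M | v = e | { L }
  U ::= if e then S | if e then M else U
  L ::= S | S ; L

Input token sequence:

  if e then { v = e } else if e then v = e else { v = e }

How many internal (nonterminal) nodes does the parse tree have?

[S [M if e then [M { [L [S [M v = e]]] }] else [M if e then [M v = e] else [M { [L [S [M v = e]]] }]]]]

12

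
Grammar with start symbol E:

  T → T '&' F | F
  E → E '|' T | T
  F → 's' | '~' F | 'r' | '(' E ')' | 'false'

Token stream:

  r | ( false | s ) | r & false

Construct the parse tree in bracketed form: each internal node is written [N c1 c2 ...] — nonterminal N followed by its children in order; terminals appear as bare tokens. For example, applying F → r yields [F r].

[E [E [E [T [F r]]] | [T [F ( [E [E [T [F false]]] | [T [F s]]] )]]] | [T [T [F r]] & [F false]]]

E
E | T
E | T | T
T | T | T
F | T | T
r | T | T
r | F | T
r | ( E ) | T
r | ( E | T ) | T
r | ( T | T ) | T
r | ( F | T ) | T
r | ( false | T ) | T
r | ( false | F ) | T
r | ( false | s ) | T
r | ( false | s ) | T & F
r | ( false | s ) | F & F
r | ( false | s ) | r & F
r | ( false | s ) | r & false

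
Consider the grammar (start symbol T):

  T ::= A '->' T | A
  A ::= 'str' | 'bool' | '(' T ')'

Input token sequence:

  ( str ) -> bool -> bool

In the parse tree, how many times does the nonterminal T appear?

4

[T [A ( [T [A str]] )] -> [T [A bool] -> [T [A bool]]]]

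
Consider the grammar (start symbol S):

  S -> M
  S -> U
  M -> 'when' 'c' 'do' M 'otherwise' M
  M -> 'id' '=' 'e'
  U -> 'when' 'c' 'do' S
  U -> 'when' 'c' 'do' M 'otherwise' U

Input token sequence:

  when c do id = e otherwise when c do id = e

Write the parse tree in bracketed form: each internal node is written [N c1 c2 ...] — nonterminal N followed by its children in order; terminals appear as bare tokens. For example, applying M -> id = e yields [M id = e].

S
U
when c do M otherwise U
when c do id = e otherwise U
when c do id = e otherwise when c do S
when c do id = e otherwise when c do M
when c do id = e otherwise when c do id = e

[S [U when c do [M id = e] otherwise [U when c do [S [M id = e]]]]]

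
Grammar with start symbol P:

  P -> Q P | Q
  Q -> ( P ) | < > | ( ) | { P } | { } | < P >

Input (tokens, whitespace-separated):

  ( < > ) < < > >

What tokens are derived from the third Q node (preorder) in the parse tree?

< < > >

[P [Q ( [P [Q < >]] )] [P [Q < [P [Q < >]] >]]]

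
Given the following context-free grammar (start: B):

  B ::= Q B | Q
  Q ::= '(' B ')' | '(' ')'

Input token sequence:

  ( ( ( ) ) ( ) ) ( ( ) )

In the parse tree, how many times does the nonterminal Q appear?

6

[B [Q ( [B [Q ( [B [Q ( )]] )] [B [Q ( )]]] )] [B [Q ( [B [Q ( )]] )]]]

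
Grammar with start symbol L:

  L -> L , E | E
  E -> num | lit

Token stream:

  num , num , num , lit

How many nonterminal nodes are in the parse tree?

[L [L [L [L [E num]] , [E num]] , [E num]] , [E lit]]

8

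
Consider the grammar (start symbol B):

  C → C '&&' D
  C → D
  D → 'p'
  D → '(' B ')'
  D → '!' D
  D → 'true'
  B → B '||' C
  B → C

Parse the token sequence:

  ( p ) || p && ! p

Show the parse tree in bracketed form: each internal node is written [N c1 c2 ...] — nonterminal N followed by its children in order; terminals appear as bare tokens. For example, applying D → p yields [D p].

B
B || C
C || C
D || C
( B ) || C
( C ) || C
( D ) || C
( p ) || C
( p ) || C && D
( p ) || D && D
( p ) || p && D
( p ) || p && ! D
( p ) || p && ! p

[B [B [C [D ( [B [C [D p]]] )]]] || [C [C [D p]] && [D ! [D p]]]]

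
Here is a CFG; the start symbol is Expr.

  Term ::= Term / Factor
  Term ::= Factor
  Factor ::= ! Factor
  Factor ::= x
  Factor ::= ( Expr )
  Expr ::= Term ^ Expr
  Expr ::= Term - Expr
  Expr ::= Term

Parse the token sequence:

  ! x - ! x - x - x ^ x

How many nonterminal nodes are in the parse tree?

[Expr [Term [Factor ! [Factor x]]] - [Expr [Term [Factor ! [Factor x]]] - [Expr [Term [Factor x]] - [Expr [Term [Factor x]] ^ [Expr [Term [Factor x]]]]]]]

17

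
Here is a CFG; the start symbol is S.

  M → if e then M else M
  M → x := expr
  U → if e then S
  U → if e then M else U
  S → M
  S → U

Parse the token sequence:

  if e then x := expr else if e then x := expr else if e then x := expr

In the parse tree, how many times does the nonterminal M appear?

[S [U if e then [M x := expr] else [U if e then [M x := expr] else [U if e then [S [M x := expr]]]]]]

3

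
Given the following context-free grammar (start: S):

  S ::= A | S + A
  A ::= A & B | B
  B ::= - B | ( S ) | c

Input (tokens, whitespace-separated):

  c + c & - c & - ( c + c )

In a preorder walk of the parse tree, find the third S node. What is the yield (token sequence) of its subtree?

c + c

[S [S [A [B c]]] + [A [A [A [B c]] & [B - [B c]]] & [B - [B ( [S [S [A [B c]]] + [A [B c]]] )]]]]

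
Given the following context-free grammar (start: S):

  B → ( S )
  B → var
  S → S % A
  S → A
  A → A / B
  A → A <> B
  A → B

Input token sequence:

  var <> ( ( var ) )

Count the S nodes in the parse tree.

[S [A [A [B var]] <> [B ( [S [A [B ( [S [A [B var]]] )]]] )]]]

3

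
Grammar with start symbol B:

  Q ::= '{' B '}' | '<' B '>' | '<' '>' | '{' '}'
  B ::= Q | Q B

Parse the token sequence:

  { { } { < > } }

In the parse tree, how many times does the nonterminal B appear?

[B [Q { [B [Q { }] [B [Q { [B [Q < >]] }]]] }]]

4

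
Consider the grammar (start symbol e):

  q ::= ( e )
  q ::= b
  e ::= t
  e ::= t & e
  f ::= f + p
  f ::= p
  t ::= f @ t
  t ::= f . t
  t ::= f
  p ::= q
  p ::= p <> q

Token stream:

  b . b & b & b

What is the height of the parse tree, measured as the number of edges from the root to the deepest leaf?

7

[e [t [f [p [q b]]] . [t [f [p [q b]]]]] & [e [t [f [p [q b]]]] & [e [t [f [p [q b]]]]]]]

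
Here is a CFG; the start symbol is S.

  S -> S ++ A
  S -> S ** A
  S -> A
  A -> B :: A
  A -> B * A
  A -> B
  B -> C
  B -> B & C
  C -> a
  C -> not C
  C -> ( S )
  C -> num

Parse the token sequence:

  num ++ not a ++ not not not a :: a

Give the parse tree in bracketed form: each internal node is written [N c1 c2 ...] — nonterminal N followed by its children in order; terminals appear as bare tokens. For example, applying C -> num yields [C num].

[S [S [S [A [B [C num]]]] ++ [A [B [C not [C a]]]]] ++ [A [B [C not [C not [C not [C a]]]]] :: [A [B [C a]]]]]

S
S ++ A
S ++ A ++ A
A ++ A ++ A
B ++ A ++ A
C ++ A ++ A
num ++ A ++ A
num ++ B ++ A
num ++ C ++ A
num ++ not C ++ A
num ++ not a ++ A
num ++ not a ++ B :: A
num ++ not a ++ C :: A
num ++ not a ++ not C :: A
num ++ not a ++ not not C :: A
num ++ not a ++ not not not C :: A
num ++ not a ++ not not not a :: A
num ++ not a ++ not not not a :: B
num ++ not a ++ not not not a :: C
num ++ not a ++ not not not a :: a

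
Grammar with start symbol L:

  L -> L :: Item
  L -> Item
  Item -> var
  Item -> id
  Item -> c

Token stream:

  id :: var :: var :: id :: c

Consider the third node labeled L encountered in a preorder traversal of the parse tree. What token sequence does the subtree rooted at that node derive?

[L [L [L [L [L [Item id]] :: [Item var]] :: [Item var]] :: [Item id]] :: [Item c]]

id :: var :: var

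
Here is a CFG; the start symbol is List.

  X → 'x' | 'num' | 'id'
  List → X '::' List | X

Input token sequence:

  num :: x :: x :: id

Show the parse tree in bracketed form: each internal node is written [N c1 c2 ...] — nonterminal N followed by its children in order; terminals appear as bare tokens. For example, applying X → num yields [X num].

List
X :: List
num :: List
num :: X :: List
num :: x :: List
num :: x :: X :: List
num :: x :: x :: List
num :: x :: x :: X
num :: x :: x :: id

[List [X num] :: [List [X x] :: [List [X x] :: [List [X id]]]]]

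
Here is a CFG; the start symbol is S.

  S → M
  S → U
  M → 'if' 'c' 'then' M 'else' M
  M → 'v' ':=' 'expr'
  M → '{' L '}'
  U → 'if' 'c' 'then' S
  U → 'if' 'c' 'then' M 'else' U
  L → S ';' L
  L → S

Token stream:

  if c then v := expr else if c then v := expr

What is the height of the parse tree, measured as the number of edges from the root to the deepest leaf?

[S [U if c then [M v := expr] else [U if c then [S [M v := expr]]]]]

5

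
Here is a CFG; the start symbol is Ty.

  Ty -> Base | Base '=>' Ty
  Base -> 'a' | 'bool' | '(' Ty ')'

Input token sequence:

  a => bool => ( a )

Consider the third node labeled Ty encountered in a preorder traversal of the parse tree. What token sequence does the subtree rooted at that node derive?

[Ty [Base a] => [Ty [Base bool] => [Ty [Base ( [Ty [Base a]] )]]]]

( a )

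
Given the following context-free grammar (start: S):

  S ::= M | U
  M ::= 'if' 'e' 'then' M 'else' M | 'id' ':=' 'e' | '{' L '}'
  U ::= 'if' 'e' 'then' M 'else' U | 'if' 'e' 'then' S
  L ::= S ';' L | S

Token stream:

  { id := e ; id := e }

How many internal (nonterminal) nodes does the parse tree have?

[S [M { [L [S [M id := e]] ; [L [S [M id := e]]]] }]]

8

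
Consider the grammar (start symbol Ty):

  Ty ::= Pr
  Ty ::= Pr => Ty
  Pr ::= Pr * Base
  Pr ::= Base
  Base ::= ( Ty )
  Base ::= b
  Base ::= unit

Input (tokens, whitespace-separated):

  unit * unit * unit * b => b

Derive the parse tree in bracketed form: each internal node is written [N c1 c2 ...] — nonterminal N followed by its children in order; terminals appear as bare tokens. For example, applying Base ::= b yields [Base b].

Ty
Pr => Ty
Pr * Base => Ty
Pr * Base * Base => Ty
Pr * Base * Base * Base => Ty
Base * Base * Base * Base => Ty
unit * Base * Base * Base => Ty
unit * unit * Base * Base => Ty
unit * unit * unit * Base => Ty
unit * unit * unit * b => Ty
unit * unit * unit * b => Pr
unit * unit * unit * b => Base
unit * unit * unit * b => b

[Ty [Pr [Pr [Pr [Pr [Base unit]] * [Base unit]] * [Base unit]] * [Base b]] => [Ty [Pr [Base b]]]]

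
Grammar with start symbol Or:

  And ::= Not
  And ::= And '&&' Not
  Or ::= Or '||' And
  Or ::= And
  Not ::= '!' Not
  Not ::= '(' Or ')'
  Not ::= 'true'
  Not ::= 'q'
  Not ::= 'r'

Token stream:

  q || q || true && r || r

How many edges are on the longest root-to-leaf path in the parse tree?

6

[Or [Or [Or [Or [And [Not q]]] || [And [Not q]]] || [And [And [Not true]] && [Not r]]] || [And [Not r]]]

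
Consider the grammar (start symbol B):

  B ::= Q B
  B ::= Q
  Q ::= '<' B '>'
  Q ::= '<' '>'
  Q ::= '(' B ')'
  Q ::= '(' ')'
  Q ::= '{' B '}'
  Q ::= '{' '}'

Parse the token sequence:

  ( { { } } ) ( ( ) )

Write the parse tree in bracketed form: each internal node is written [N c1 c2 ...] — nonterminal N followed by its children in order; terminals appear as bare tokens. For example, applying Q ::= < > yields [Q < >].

[B [Q ( [B [Q { [B [Q { }]] }]] )] [B [Q ( [B [Q ( )]] )]]]

B
Q B
( B ) B
( Q ) B
( { B } ) B
( { Q } ) B
( { { } } ) B
( { { } } ) Q
( { { } } ) ( B )
( { { } } ) ( Q )
( { { } } ) ( ( ) )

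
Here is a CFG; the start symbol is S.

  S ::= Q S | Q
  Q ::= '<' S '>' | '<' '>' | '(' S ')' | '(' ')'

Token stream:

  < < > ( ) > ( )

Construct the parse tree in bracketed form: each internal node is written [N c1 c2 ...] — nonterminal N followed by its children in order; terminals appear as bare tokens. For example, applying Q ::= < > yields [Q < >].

[S [Q < [S [Q < >] [S [Q ( )]]] >] [S [Q ( )]]]

S
Q S
< S > S
< Q S > S
< < > S > S
< < > Q > S
< < > ( ) > S
< < > ( ) > Q
< < > ( ) > ( )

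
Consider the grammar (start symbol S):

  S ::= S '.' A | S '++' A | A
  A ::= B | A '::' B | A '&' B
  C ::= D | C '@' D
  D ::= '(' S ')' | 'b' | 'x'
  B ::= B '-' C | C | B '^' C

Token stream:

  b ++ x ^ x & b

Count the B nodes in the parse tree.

[S [S [A [B [C [D b]]]]] ++ [A [A [B [B [C [D x]]] ^ [C [D x]]]] & [B [C [D b]]]]]

4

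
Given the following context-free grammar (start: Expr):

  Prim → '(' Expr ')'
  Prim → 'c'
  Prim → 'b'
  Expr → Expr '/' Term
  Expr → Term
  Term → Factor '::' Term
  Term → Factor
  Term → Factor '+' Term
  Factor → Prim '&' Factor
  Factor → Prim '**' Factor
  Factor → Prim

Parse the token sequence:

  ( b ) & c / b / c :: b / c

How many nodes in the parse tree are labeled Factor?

7

[Expr [Expr [Expr [Expr [Term [Factor [Prim ( [Expr [Term [Factor [Prim b]]]] )] & [Factor [Prim c]]]]] / [Term [Factor [Prim b]]]] / [Term [Factor [Prim c]] :: [Term [Factor [Prim b]]]]] / [Term [Factor [Prim c]]]]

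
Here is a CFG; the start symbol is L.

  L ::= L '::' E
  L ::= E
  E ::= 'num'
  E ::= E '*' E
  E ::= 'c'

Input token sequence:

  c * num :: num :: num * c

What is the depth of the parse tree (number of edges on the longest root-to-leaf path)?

[L [L [L [E [E c] * [E num]]] :: [E num]] :: [E [E num] * [E c]]]

5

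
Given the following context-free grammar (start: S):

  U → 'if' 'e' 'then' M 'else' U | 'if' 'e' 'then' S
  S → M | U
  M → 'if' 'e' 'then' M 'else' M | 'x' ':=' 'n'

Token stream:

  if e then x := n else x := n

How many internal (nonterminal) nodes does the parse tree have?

4

[S [M if e then [M x := n] else [M x := n]]]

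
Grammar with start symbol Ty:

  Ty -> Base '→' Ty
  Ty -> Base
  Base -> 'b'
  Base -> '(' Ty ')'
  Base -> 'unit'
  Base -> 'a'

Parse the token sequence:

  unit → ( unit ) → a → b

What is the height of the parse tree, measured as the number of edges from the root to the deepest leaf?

5

[Ty [Base unit] → [Ty [Base ( [Ty [Base unit]] )] → [Ty [Base a] → [Ty [Base b]]]]]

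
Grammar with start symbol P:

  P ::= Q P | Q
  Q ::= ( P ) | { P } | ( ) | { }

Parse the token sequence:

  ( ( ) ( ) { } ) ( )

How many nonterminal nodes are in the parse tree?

[P [Q ( [P [Q ( )] [P [Q ( )] [P [Q { }]]]] )] [P [Q ( )]]]

10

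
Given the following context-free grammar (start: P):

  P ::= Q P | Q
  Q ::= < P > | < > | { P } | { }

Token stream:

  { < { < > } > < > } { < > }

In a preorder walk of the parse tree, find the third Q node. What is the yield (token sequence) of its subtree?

[P [Q { [P [Q < [P [Q { [P [Q < >]] }]] >] [P [Q < >]]] }] [P [Q { [P [Q < >]] }]]]

{ < > }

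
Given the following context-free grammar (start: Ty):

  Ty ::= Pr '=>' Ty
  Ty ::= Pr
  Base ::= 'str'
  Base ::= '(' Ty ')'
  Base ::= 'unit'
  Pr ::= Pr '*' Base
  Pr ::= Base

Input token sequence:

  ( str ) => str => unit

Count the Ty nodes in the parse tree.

4

[Ty [Pr [Base ( [Ty [Pr [Base str]]] )]] => [Ty [Pr [Base str]] => [Ty [Pr [Base unit]]]]]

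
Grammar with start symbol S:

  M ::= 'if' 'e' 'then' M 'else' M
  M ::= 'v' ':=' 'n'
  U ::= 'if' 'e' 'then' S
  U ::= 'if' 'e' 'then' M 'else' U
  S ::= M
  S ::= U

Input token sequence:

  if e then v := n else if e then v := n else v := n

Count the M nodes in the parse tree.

[S [M if e then [M v := n] else [M if e then [M v := n] else [M v := n]]]]

5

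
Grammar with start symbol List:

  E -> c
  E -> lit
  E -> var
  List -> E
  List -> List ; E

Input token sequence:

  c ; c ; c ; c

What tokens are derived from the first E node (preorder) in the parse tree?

c

[List [List [List [List [E c]] ; [E c]] ; [E c]] ; [E c]]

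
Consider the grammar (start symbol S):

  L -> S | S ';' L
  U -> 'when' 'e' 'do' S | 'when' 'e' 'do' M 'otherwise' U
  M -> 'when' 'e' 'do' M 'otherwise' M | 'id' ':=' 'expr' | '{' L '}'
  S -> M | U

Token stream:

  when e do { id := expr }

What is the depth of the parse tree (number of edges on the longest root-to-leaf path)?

7

[S [U when e do [S [M { [L [S [M id := expr]]] }]]]]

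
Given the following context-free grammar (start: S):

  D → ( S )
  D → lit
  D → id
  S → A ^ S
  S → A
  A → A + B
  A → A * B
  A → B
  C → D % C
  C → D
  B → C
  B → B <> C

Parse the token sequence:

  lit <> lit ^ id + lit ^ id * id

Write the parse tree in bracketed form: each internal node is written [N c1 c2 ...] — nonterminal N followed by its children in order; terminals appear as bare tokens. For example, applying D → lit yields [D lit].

[S [A [B [B [C [D lit]]] <> [C [D lit]]]] ^ [S [A [A [B [C [D id]]]] + [B [C [D lit]]]] ^ [S [A [A [B [C [D id]]]] * [B [C [D id]]]]]]]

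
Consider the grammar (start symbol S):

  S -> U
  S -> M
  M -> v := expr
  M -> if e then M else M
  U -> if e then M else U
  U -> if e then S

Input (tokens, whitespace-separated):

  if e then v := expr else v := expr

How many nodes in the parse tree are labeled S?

1

[S [M if e then [M v := expr] else [M v := expr]]]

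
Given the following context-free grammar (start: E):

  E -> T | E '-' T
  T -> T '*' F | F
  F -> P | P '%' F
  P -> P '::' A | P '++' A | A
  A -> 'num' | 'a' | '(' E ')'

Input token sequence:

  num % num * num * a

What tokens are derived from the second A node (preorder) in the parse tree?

num

[E [T [T [T [F [P [A num]] % [F [P [A num]]]]] * [F [P [A num]]]] * [F [P [A a]]]]]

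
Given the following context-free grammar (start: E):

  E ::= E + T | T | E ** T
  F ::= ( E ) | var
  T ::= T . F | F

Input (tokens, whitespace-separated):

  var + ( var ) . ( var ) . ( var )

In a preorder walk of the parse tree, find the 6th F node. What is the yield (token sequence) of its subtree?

[E [E [T [F var]]] + [T [T [T [F ( [E [T [F var]]] )]] . [F ( [E [T [F var]]] )]] . [F ( [E [T [F var]]] )]]]

( var )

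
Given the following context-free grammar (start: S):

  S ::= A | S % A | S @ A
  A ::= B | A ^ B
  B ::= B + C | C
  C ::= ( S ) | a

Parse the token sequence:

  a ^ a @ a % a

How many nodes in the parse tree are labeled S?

[S [S [S [A [A [B [C a]]] ^ [B [C a]]]] @ [A [B [C a]]]] % [A [B [C a]]]]

3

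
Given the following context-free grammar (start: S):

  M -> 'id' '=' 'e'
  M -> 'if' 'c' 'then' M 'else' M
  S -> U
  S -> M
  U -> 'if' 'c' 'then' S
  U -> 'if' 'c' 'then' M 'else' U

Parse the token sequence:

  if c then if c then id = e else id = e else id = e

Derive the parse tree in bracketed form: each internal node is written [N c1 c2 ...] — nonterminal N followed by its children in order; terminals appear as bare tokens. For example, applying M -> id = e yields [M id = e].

[S [M if c then [M if c then [M id = e] else [M id = e]] else [M id = e]]]

S
M
if c then M else M
if c then if c then M else M else M
if c then if c then id = e else M else M
if c then if c then id = e else id = e else M
if c then if c then id = e else id = e else id = e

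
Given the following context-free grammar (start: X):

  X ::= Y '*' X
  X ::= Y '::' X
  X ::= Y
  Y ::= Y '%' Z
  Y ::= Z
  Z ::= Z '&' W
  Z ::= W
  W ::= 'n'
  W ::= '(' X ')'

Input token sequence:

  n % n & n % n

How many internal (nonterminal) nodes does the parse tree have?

12

[X [Y [Y [Y [Z [W n]]] % [Z [Z [W n]] & [W n]]] % [Z [W n]]]]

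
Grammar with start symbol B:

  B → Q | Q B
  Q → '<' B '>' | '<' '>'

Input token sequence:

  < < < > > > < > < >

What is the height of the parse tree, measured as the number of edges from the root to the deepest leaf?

6

[B [Q < [B [Q < [B [Q < >]] >]] >] [B [Q < >] [B [Q < >]]]]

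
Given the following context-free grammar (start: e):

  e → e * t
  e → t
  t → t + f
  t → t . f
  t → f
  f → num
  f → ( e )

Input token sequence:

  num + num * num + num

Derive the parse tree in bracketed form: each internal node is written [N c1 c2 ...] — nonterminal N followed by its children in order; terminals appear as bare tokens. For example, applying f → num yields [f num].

[e [e [t [t [f num]] + [f num]]] * [t [t [f num]] + [f num]]]

e
e * t
t * t
t + f * t
f + f * t
num + f * t
num + num * t
num + num * t + f
num + num * f + f
num + num * num + f
num + num * num + num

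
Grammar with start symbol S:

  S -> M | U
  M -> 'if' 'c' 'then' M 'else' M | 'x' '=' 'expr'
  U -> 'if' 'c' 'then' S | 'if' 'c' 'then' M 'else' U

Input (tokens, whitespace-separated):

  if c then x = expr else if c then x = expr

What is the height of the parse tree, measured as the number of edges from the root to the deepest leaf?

[S [U if c then [M x = expr] else [U if c then [S [M x = expr]]]]]

5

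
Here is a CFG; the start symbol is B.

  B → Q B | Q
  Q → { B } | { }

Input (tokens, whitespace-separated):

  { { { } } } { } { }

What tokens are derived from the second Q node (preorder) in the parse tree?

[B [Q { [B [Q { [B [Q { }]] }]] }] [B [Q { }] [B [Q { }]]]]

{ { } }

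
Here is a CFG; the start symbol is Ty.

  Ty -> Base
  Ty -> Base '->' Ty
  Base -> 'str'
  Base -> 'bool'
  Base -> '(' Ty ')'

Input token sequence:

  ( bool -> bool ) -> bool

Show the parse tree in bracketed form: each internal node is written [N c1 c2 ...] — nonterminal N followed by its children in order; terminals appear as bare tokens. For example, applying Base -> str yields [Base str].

Ty
Base -> Ty
( Ty ) -> Ty
( Base -> Ty ) -> Ty
( bool -> Ty ) -> Ty
( bool -> Base ) -> Ty
( bool -> bool ) -> Ty
( bool -> bool ) -> Base
( bool -> bool ) -> bool

[Ty [Base ( [Ty [Base bool] -> [Ty [Base bool]]] )] -> [Ty [Base bool]]]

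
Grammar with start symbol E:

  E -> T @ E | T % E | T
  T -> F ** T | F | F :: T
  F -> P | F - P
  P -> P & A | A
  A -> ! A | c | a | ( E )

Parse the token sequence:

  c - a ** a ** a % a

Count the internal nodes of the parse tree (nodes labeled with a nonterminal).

21

[E [T [F [F [P [A c]]] - [P [A a]]] ** [T [F [P [A a]]] ** [T [F [P [A a]]]]]] % [E [T [F [P [A a]]]]]]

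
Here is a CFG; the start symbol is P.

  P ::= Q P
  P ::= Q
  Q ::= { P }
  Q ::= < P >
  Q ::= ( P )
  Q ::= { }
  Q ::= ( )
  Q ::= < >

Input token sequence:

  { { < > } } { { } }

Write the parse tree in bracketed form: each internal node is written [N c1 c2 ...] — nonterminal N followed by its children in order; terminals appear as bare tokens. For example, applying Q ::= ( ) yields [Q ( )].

P
Q P
{ P } P
{ Q } P
{ { P } } P
{ { Q } } P
{ { < > } } P
{ { < > } } Q
{ { < > } } { P }
{ { < > } } { Q }
{ { < > } } { { } }

[P [Q { [P [Q { [P [Q < >]] }]] }] [P [Q { [P [Q { }]] }]]]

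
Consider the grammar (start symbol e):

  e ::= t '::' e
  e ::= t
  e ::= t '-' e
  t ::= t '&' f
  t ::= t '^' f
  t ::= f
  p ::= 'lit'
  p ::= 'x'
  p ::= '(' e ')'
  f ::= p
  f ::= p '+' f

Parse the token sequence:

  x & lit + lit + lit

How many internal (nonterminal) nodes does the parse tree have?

[e [t [t [f [p x]]] & [f [p lit] + [f [p lit] + [f [p lit]]]]]]

11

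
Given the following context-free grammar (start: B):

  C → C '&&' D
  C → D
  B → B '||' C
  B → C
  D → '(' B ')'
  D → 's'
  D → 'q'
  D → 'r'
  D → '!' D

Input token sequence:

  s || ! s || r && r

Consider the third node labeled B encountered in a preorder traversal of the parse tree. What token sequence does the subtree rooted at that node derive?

s

[B [B [B [C [D s]]] || [C [D ! [D s]]]] || [C [C [D r]] && [D r]]]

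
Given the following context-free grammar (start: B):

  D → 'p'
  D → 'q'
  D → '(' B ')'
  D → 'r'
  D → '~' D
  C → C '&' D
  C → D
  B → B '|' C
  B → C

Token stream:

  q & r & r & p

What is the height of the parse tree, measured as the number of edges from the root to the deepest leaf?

6

[B [C [C [C [C [D q]] & [D r]] & [D r]] & [D p]]]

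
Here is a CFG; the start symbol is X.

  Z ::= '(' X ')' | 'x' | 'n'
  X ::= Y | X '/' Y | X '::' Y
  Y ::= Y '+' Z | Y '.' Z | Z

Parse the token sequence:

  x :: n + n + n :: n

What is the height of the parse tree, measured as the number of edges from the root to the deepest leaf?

[X [X [X [Y [Z x]]] :: [Y [Y [Y [Z n]] + [Z n]] + [Z n]]] :: [Y [Z n]]]

6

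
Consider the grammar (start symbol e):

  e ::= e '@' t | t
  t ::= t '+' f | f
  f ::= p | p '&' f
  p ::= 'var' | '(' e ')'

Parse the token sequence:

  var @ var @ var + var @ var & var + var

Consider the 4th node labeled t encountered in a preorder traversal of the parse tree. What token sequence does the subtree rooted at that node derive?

var

[e [e [e [e [t [f [p var]]]] @ [t [f [p var]]]] @ [t [t [f [p var]]] + [f [p var]]]] @ [t [t [f [p var] & [f [p var]]]] + [f [p var]]]]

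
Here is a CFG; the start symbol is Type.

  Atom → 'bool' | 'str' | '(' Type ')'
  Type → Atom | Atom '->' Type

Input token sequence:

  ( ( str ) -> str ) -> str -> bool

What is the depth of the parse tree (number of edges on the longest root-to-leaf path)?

6

[Type [Atom ( [Type [Atom ( [Type [Atom str]] )] -> [Type [Atom str]]] )] -> [Type [Atom str] -> [Type [Atom bool]]]]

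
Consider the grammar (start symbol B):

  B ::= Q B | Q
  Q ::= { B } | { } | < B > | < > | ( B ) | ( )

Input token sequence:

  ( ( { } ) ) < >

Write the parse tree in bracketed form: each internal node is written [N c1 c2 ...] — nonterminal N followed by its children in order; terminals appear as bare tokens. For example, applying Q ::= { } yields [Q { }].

[B [Q ( [B [Q ( [B [Q { }]] )]] )] [B [Q < >]]]

B
Q B
( B ) B
( Q ) B
( ( B ) ) B
( ( Q ) ) B
( ( { } ) ) B
( ( { } ) ) Q
( ( { } ) ) < >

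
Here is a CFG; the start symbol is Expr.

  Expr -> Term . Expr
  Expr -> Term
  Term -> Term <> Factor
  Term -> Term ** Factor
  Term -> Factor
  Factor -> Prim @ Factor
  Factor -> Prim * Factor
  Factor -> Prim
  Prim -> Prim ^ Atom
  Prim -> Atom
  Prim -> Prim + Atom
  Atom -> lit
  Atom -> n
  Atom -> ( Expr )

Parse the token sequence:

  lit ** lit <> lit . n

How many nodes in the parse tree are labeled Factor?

[Expr [Term [Term [Term [Factor [Prim [Atom lit]]]] ** [Factor [Prim [Atom lit]]]] <> [Factor [Prim [Atom lit]]]] . [Expr [Term [Factor [Prim [Atom n]]]]]]

4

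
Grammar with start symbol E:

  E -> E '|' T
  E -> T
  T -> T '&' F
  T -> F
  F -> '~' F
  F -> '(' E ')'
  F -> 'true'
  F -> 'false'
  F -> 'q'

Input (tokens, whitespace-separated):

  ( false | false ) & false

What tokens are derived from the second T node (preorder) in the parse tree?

[E [T [T [F ( [E [E [T [F false]]] | [T [F false]]] )]] & [F false]]]

( false | false )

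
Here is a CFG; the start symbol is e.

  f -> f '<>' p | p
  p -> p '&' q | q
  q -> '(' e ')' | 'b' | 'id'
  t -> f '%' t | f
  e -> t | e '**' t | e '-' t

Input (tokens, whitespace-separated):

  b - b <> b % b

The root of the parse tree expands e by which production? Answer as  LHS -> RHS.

[e [e [t [f [p [q b]]]]] - [t [f [f [p [q b]]] <> [p [q b]]] % [t [f [p [q b]]]]]]

e -> e '-' t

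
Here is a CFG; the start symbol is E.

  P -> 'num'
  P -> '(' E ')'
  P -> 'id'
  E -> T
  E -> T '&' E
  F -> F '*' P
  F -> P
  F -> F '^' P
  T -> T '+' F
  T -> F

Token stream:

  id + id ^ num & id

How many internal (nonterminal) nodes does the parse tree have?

13

[E [T [T [F [P id]]] + [F [F [P id]] ^ [P num]]] & [E [T [F [P id]]]]]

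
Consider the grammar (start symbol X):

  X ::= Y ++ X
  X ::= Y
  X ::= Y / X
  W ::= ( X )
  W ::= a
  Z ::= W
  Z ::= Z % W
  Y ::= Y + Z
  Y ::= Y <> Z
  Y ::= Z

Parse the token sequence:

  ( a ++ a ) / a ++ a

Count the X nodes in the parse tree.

5

[X [Y [Z [W ( [X [Y [Z [W a]]] ++ [X [Y [Z [W a]]]]] )]]] / [X [Y [Z [W a]]] ++ [X [Y [Z [W a]]]]]]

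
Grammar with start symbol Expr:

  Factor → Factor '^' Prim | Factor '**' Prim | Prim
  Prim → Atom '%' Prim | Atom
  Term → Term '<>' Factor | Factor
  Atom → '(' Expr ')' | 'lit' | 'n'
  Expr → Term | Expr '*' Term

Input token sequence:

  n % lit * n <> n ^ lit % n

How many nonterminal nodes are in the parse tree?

21

[Expr [Expr [Term [Factor [Prim [Atom n] % [Prim [Atom lit]]]]]] * [Term [Term [Factor [Prim [Atom n]]]] <> [Factor [Factor [Prim [Atom n]]] ^ [Prim [Atom lit] % [Prim [Atom n]]]]]]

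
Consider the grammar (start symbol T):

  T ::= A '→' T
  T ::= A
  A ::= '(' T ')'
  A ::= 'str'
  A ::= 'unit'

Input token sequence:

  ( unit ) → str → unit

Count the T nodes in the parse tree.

4

[T [A ( [T [A unit]] )] → [T [A str] → [T [A unit]]]]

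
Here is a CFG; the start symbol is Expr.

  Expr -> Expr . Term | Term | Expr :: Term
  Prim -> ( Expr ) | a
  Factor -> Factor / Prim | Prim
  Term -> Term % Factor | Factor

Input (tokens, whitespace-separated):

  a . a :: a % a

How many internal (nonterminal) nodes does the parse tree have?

15

[Expr [Expr [Expr [Term [Factor [Prim a]]]] . [Term [Factor [Prim a]]]] :: [Term [Term [Factor [Prim a]]] % [Factor [Prim a]]]]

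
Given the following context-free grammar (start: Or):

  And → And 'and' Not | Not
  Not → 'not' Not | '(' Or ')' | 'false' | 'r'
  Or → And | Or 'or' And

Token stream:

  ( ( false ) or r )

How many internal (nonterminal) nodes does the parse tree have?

[Or [And [Not ( [Or [Or [And [Not ( [Or [And [Not false]]] )]]] or [And [Not r]]] )]]]

12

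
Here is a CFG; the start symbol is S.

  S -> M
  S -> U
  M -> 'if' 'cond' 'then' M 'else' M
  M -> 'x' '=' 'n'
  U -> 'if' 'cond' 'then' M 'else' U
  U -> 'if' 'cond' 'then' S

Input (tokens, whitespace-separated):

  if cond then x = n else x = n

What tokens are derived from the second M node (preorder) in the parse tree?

x = n

[S [M if cond then [M x = n] else [M x = n]]]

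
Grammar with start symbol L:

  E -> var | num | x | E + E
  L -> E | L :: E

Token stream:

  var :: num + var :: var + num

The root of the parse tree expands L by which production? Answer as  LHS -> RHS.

L -> L :: E

[L [L [L [E var]] :: [E [E num] + [E var]]] :: [E [E var] + [E num]]]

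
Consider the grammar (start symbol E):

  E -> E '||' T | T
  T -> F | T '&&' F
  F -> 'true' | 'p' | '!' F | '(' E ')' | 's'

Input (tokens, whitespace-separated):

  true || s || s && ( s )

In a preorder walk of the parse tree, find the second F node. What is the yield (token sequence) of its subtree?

s

[E [E [E [T [F true]]] || [T [F s]]] || [T [T [F s]] && [F ( [E [T [F s]]] )]]]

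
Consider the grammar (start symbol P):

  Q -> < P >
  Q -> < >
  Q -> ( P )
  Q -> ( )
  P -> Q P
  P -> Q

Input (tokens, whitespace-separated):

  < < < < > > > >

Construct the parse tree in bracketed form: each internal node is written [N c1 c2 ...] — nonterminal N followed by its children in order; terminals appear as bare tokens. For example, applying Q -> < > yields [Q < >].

[P [Q < [P [Q < [P [Q < [P [Q < >]] >]] >]] >]]

P
Q
< P >
< Q >
< < P > >
< < Q > >
< < < P > > >
< < < Q > > >
< < < < > > > >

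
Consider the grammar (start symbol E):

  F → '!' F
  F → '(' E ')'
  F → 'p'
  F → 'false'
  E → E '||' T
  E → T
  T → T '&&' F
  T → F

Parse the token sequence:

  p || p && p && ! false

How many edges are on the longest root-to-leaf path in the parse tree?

5

[E [E [T [F p]]] || [T [T [T [F p]] && [F p]] && [F ! [F false]]]]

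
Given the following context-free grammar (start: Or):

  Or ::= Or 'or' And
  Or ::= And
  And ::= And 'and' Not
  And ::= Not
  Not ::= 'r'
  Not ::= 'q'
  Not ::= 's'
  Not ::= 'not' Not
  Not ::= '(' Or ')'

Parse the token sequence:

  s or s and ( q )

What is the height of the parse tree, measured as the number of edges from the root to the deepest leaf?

[Or [Or [And [Not s]]] or [And [And [Not s]] and [Not ( [Or [And [Not q]]] )]]]

6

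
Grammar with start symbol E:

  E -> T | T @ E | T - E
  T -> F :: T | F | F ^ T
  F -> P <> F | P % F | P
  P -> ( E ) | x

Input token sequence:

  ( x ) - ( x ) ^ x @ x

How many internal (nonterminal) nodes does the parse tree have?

23

[E [T [F [P ( [E [T [F [P x]]]] )]]] - [E [T [F [P ( [E [T [F [P x]]]] )]] ^ [T [F [P x]]]] @ [E [T [F [P x]]]]]]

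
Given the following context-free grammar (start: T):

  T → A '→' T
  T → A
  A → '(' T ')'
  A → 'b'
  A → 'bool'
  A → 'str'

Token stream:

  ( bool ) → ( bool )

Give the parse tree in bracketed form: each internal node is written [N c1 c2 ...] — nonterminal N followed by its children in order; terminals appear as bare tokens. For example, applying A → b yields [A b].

[T [A ( [T [A bool]] )] → [T [A ( [T [A bool]] )]]]

T
A → T
( T ) → T
( A ) → T
( bool ) → T
( bool ) → A
( bool ) → ( T )
( bool ) → ( A )
( bool ) → ( bool )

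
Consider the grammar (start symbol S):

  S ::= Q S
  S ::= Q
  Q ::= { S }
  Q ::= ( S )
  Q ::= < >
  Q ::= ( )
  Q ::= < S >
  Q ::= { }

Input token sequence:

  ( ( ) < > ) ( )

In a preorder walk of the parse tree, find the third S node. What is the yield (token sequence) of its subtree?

< >

[S [Q ( [S [Q ( )] [S [Q < >]]] )] [S [Q ( )]]]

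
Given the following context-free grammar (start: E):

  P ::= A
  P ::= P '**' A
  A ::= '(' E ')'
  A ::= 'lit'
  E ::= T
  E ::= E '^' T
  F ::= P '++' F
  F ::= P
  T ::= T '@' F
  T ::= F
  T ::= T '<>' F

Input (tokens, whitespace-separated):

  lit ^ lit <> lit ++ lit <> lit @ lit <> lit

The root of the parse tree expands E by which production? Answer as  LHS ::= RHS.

[E [E [T [F [P [A lit]]]]] ^ [T [T [T [T [T [F [P [A lit]]]] <> [F [P [A lit]] ++ [F [P [A lit]]]]] <> [F [P [A lit]]]] @ [F [P [A lit]]]] <> [F [P [A lit]]]]]

E ::= E '^' T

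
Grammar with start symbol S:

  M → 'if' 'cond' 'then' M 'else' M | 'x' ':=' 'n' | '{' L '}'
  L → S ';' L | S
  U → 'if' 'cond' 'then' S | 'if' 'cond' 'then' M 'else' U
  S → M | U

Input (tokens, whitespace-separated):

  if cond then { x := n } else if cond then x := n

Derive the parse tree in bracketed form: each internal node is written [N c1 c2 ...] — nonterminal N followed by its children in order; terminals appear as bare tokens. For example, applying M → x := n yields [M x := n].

[S [U if cond then [M { [L [S [M x := n]]] }] else [U if cond then [S [M x := n]]]]]

S
U
if cond then M else U
if cond then { L } else U
if cond then { S } else U
if cond then { M } else U
if cond then { x := n } else U
if cond then { x := n } else if cond then S
if cond then { x := n } else if cond then M
if cond then { x := n } else if cond then x := n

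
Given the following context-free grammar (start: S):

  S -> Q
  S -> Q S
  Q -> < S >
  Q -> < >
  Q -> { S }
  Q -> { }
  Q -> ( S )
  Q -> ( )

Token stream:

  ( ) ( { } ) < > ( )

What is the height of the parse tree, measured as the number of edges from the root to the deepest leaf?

5

[S [Q ( )] [S [Q ( [S [Q { }]] )] [S [Q < >] [S [Q ( )]]]]]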